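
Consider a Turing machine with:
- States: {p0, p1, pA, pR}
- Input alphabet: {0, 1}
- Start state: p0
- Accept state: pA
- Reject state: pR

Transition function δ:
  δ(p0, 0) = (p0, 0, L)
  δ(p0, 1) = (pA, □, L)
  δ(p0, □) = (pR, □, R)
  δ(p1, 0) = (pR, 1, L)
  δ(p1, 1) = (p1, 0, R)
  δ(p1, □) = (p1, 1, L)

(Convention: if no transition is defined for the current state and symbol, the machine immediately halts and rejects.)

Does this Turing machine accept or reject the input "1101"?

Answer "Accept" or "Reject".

Execution trace:
Initial: [p0]1101
Step 1: δ(p0, 1) = (pA, □, L) → [pA]□□101

The machine reaches the accept state pA and halts.

Answer: Accept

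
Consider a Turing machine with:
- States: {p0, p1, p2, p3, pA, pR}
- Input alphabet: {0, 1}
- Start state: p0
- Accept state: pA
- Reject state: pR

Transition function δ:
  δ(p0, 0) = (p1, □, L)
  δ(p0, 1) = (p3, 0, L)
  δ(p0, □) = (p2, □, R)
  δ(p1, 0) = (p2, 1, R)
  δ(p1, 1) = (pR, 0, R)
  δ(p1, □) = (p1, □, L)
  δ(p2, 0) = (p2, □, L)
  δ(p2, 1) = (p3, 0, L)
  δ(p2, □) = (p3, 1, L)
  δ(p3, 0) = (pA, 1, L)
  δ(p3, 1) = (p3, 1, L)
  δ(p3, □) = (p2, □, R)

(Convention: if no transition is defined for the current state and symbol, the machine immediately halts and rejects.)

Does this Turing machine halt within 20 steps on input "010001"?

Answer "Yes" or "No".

Execution trace:
Initial: [p0]010001
Step 1: δ(p0, 0) = (p1, □, L) → [p1]□□10001
Step 2: δ(p1, □) = (p1, □, L) → [p1]□□□10001
Step 3: δ(p1, □) = (p1, □, L) → [p1]□□□□10001
Step 4: δ(p1, □) = (p1, □, L) → [p1]□□□□□10001
Step 5: δ(p1, □) = (p1, □, L) → [p1]□□□□□□10001
Step 6: δ(p1, □) = (p1, □, L) → [p1]□□□□□□□10001
Step 7: δ(p1, □) = (p1, □, L) → [p1]□□□□□□□□10001
Step 8: δ(p1, □) = (p1, □, L) → [p1]□□□□□□□□□10001
Step 9: δ(p1, □) = (p1, □, L) → [p1]□□□□□□□□□□10001
Step 10: δ(p1, □) = (p1, □, L) → [p1]□□□□□□□□□□□10001
Step 11: δ(p1, □) = (p1, □, L) → [p1]□□□□□□□□□□□□10001
Step 12: δ(p1, □) = (p1, □, L) → [p1]□□□□□□□□□□□□□10001
Step 13: δ(p1, □) = (p1, □, L) → [p1]□□□□□□□□□□□□□□10001
Step 14: δ(p1, □) = (p1, □, L) → [p1]□□□□□□□□□□□□□□□10001
Step 15: δ(p1, □) = (p1, □, L) → [p1]□□□□□□□□□□□□□□□□10001
Step 16: δ(p1, □) = (p1, □, L) → [p1]□□□□□□□□□□□□□□□□□10001
Step 17: δ(p1, □) = (p1, □, L) → [p1]□□□□□□□□□□□□□□□□□□10001
Step 18: δ(p1, □) = (p1, □, L) → [p1]□□□□□□□□□□□□□□□□□□□10001
Step 19: δ(p1, □) = (p1, □, L) → [p1]□□□□□□□□□□□□□□□□□□□□10001
Step 20: δ(p1, □) = (p1, □, L) → [p1]□□□□□□□□□□□□□□□□□□□□□10001

The machine has not reached a halting state after 20 steps.
The machine did not halt within the 20-step bound.

Answer: No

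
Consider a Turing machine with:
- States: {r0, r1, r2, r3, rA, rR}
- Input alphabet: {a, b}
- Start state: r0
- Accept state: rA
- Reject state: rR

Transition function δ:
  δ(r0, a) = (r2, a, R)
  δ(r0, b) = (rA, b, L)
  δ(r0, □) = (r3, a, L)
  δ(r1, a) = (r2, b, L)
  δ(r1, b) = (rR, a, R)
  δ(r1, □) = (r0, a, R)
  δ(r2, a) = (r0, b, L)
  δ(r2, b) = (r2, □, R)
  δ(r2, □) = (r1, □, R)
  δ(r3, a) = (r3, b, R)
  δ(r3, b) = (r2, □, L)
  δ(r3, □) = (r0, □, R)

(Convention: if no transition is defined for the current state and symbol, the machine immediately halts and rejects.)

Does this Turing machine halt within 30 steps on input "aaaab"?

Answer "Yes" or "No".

Execution trace:
Initial: [r0]aaaab
Step 1: δ(r0, a) = (r2, a, R) → a[r2]aaab
Step 2: δ(r2, a) = (r0, b, L) → [r0]abaab
Step 3: δ(r0, a) = (r2, a, R) → a[r2]baab
Step 4: δ(r2, b) = (r2, □, R) → a□[r2]aab
Step 5: δ(r2, a) = (r0, b, L) → a[r0]□bab
Step 6: δ(r0, □) = (r3, a, L) → [r3]aabab
Step 7: δ(r3, a) = (r3, b, R) → b[r3]abab
Step 8: δ(r3, a) = (r3, b, R) → bb[r3]bab
Step 9: δ(r3, b) = (r2, □, L) → b[r2]b□ab
Step 10: δ(r2, b) = (r2, □, R) → b□[r2]□ab
Step 11: δ(r2, □) = (r1, □, R) → b□□[r1]ab
Step 12: δ(r1, a) = (r2, b, L) → b□[r2]□bb
Step 13: δ(r2, □) = (r1, □, R) → b□□[r1]bb
Step 14: δ(r1, b) = (rR, a, R) → b□□a[rR]b

The machine reaches the reject state rR and halts.
The machine halted after 14 steps (within the 30-step bound).

Answer: Yes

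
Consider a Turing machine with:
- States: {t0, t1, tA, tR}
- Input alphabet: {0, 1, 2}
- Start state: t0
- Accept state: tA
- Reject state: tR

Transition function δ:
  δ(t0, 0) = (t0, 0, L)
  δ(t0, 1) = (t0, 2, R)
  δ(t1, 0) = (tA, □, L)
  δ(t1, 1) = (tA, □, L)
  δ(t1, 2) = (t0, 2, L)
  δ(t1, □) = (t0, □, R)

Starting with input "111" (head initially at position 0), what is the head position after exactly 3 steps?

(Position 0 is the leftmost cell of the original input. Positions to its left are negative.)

Execution trace (head position shown):
Step 0: [t0]111  (head at position 0)
Step 1: move right → 2[t0]11  (head at position 1)
Step 2: move right → 22[t0]1  (head at position 2)
Step 3: move right → 222[t0]□  (head at position 3)

After 3 steps, the head is at position 3.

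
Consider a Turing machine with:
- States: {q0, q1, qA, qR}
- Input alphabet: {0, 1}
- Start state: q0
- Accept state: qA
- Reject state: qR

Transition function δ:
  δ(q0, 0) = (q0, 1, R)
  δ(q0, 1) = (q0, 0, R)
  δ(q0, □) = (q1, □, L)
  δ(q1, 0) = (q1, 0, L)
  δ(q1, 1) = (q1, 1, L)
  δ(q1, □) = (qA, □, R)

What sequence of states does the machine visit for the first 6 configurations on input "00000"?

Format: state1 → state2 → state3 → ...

Execution trace:
Initial: [q0]00000
Step 1: δ(q0, 0) = (q0, 1, R) → 1[q0]0000
Step 2: δ(q0, 0) = (q0, 1, R) → 11[q0]000
Step 3: δ(q0, 0) = (q0, 1, R) → 111[q0]00
Step 4: δ(q0, 0) = (q0, 1, R) → 1111[q0]0
Step 5: δ(q0, 0) = (q0, 1, R) → 11111[q0]□

State sequence: q0 → q0 → q0 → q0 → q0 → q0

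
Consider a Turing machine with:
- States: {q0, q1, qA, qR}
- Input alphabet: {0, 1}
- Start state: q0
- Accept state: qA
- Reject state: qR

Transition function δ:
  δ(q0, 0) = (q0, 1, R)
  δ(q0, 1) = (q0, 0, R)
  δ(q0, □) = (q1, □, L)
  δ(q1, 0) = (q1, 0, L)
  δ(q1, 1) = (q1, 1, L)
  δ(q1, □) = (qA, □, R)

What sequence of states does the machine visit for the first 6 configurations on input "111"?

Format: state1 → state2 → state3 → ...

Execution trace:
Initial: [q0]111
Step 1: δ(q0, 1) = (q0, 0, R) → 0[q0]11
Step 2: δ(q0, 1) = (q0, 0, R) → 00[q0]1
Step 3: δ(q0, 1) = (q0, 0, R) → 000[q0]□
Step 4: δ(q0, □) = (q1, □, L) → 00[q1]0□
Step 5: δ(q1, 0) = (q1, 0, L) → 0[q1]00□

State sequence: q0 → q0 → q0 → q0 → q1 → q1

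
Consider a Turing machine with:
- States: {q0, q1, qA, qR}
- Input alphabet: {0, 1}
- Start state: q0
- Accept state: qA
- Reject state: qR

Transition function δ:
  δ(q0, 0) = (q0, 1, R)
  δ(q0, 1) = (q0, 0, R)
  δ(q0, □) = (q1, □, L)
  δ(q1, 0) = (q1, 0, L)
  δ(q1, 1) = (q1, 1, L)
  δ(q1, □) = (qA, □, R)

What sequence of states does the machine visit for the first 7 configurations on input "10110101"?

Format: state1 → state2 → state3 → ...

Execution trace:
Initial: [q0]10110101
Step 1: δ(q0, 1) = (q0, 0, R) → 0[q0]0110101
Step 2: δ(q0, 0) = (q0, 1, R) → 01[q0]110101
Step 3: δ(q0, 1) = (q0, 0, R) → 010[q0]10101
Step 4: δ(q0, 1) = (q0, 0, R) → 0100[q0]0101
Step 5: δ(q0, 0) = (q0, 1, R) → 01001[q0]101
Step 6: δ(q0, 1) = (q0, 0, R) → 010010[q0]01

State sequence: q0 → q0 → q0 → q0 → q0 → q0 → q0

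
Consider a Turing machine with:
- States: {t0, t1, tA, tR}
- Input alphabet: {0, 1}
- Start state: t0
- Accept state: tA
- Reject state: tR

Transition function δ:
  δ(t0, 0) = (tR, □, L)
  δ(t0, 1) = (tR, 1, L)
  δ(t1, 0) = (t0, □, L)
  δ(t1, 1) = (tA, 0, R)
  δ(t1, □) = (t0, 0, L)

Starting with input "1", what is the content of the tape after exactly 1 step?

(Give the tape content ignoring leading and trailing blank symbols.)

Execution trace:
Initial: [t0]1
Step 1: δ(t0, 1) = (tR, 1, L) → [tR]□1

The machine reaches the reject state tR and halts.

After 1 step, the tape (ignoring leading/trailing blanks) is: 1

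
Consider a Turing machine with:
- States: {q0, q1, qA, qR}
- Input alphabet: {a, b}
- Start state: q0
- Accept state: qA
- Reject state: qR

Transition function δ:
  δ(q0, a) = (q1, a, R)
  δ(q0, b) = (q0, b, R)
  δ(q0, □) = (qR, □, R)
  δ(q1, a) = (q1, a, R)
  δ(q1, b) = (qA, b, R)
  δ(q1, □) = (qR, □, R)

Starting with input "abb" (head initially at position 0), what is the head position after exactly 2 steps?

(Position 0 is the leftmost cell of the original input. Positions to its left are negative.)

Execution trace (head position shown):
Step 0: [q0]abb  (head at position 0)
Step 1: move right → a[q1]bb  (head at position 1)
Step 2: move right → ab[qA]b  (head at position 2)

After 2 steps, the head is at position 2.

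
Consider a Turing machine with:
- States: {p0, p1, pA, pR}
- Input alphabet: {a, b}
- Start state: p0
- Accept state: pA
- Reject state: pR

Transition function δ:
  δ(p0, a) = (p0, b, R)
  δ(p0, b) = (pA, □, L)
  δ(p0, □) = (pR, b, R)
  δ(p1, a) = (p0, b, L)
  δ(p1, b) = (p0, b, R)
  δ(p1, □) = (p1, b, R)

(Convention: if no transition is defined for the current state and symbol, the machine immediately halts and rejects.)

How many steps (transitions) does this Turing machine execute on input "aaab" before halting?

Execution trace:
Initial: [p0]aaab
Step 1: δ(p0, a) = (p0, b, R) → b[p0]aab
Step 2: δ(p0, a) = (p0, b, R) → bb[p0]ab
Step 3: δ(p0, a) = (p0, b, R) → bbb[p0]b
Step 4: δ(p0, b) = (pA, □, L) → bb[pA]b□

The machine reaches the accept state pA and halts.

The machine executed 4 steps before halting.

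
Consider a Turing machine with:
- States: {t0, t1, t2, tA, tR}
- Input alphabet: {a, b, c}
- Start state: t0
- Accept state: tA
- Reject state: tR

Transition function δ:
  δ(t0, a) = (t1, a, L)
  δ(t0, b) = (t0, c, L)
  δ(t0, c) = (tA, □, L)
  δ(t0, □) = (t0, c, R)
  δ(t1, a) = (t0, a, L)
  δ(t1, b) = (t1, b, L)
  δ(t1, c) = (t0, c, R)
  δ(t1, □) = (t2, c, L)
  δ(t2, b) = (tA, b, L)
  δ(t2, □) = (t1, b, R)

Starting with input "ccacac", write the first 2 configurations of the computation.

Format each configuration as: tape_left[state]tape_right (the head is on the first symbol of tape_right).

Transitions applied:
Step 1: δ(t0, c) = (tA, □, L)

The first 2 configurations are:
[t0]ccacac ⊢ [tA]□□cacac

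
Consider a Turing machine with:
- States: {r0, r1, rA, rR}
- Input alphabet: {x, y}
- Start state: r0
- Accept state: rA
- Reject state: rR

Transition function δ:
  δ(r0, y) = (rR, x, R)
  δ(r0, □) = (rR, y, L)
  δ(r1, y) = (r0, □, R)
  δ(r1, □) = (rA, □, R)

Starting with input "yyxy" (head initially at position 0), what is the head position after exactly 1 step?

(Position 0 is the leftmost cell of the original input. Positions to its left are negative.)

Execution trace (head position shown):
Step 0: [r0]yyxy  (head at position 0)
Step 1: move right → x[rR]yxy  (head at position 1)

After 1 step, the head is at position 1.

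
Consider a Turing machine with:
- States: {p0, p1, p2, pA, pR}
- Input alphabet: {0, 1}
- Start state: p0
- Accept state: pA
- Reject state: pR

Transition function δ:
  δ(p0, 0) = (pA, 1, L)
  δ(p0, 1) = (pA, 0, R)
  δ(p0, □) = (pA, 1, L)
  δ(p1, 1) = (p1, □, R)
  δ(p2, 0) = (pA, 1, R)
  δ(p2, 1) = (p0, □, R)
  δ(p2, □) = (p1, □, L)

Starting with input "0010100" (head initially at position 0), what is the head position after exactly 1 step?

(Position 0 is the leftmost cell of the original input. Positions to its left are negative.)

Execution trace (head position shown):
Step 0: [p0]0010100  (head at position 0)
Step 1: move left → [pA]□1010100  (head at position -1)

After 1 step, the head is at position -1.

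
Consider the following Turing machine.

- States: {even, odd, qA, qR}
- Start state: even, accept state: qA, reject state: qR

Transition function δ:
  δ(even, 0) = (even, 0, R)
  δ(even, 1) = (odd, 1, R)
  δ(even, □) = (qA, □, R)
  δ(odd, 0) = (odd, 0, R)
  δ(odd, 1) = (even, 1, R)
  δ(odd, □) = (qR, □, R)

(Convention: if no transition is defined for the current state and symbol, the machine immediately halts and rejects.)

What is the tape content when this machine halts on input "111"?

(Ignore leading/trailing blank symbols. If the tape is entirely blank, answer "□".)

Execution trace:
Initial: [even]111
Step 1: δ(even, 1) = (odd, 1, R) → 1[odd]11
Step 2: δ(odd, 1) = (even, 1, R) → 11[even]1
Step 3: δ(even, 1) = (odd, 1, R) → 111[odd]□
Step 4: δ(odd, □) = (qR, □, R) → 111□[qR]□

The machine reaches the reject state qR and halts.

Final tape (ignoring leading/trailing blanks): 111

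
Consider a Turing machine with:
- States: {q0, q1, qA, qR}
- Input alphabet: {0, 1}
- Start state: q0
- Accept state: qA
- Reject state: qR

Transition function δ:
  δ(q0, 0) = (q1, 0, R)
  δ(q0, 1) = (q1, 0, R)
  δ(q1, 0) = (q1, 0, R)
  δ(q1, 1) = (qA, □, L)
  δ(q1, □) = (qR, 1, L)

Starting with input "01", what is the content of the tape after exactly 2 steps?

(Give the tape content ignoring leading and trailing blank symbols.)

Execution trace:
Initial: [q0]01
Step 1: δ(q0, 0) = (q1, 0, R) → 0[q1]1
Step 2: δ(q1, 1) = (qA, □, L) → [qA]0□

The machine reaches the accept state qA and halts.

After 2 steps, the tape (ignoring leading/trailing blanks) is: 0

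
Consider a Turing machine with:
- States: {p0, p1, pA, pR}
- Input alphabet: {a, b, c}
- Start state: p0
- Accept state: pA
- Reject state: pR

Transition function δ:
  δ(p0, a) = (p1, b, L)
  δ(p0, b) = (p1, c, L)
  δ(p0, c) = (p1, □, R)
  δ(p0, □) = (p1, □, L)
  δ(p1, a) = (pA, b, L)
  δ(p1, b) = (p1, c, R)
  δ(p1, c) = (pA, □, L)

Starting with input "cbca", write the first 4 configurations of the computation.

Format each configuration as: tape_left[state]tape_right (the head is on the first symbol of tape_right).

Transitions applied:
Step 1: δ(p0, c) = (p1, □, R)
Step 2: δ(p1, b) = (p1, c, R)
Step 3: δ(p1, c) = (pA, □, L)

The first 4 configurations are:
[p0]cbca ⊢ □[p1]bca ⊢ □c[p1]ca ⊢ □[pA]c□a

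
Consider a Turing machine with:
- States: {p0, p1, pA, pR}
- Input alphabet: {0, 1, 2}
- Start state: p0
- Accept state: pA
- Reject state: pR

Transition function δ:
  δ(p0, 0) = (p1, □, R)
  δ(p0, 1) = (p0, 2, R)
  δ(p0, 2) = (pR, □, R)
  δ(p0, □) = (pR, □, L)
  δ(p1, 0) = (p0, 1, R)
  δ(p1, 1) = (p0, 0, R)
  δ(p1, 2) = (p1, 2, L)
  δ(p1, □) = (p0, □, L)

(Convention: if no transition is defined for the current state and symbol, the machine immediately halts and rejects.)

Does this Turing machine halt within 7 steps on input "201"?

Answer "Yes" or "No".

Execution trace:
Initial: [p0]201
Step 1: δ(p0, 2) = (pR, □, R) → □[pR]01

The machine reaches the reject state pR and halts.
The machine halted after 1 step (within the 7-step bound).

Answer: Yes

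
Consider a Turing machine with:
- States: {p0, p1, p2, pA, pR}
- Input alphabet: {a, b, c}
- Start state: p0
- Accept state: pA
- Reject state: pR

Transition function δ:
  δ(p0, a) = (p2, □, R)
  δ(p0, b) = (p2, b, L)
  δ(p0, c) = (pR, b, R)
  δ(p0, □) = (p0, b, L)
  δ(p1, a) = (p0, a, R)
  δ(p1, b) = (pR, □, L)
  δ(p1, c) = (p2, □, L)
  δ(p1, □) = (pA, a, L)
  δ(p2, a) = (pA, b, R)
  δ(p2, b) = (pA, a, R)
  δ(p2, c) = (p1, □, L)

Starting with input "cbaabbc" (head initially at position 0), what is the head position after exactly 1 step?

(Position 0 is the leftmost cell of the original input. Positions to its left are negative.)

Execution trace (head position shown):
Step 0: [p0]cbaabbc  (head at position 0)
Step 1: move right → b[pR]baabbc  (head at position 1)

After 1 step, the head is at position 1.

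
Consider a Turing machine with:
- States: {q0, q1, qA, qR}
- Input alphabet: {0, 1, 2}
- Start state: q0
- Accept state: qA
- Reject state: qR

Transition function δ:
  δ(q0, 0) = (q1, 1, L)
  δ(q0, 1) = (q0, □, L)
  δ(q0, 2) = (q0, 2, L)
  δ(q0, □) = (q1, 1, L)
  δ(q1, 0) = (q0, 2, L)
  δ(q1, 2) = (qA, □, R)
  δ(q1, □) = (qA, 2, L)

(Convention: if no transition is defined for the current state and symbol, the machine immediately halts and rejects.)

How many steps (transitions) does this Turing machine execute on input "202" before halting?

Execution trace:
Initial: [q0]202
Step 1: δ(q0, 2) = (q0, 2, L) → [q0]□202
Step 2: δ(q0, □) = (q1, 1, L) → [q1]□1202
Step 3: δ(q1, □) = (qA, 2, L) → [qA]□21202

The machine reaches the accept state qA and halts.

The machine executed 3 steps before halting.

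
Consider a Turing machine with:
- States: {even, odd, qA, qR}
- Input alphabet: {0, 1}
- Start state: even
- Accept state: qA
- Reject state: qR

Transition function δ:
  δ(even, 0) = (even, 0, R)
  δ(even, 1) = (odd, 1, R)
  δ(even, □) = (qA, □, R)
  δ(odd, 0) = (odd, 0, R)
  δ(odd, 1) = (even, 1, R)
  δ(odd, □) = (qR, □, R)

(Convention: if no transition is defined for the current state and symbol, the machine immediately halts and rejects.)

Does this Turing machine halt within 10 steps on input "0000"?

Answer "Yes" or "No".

Execution trace:
Initial: [even]0000
Step 1: δ(even, 0) = (even, 0, R) → 0[even]000
Step 2: δ(even, 0) = (even, 0, R) → 00[even]00
Step 3: δ(even, 0) = (even, 0, R) → 000[even]0
Step 4: δ(even, 0) = (even, 0, R) → 0000[even]□
Step 5: δ(even, □) = (qA, □, R) → 0000□[qA]□

The machine reaches the accept state qA and halts.
The machine halted after 5 steps (within the 10-step bound).

Answer: Yes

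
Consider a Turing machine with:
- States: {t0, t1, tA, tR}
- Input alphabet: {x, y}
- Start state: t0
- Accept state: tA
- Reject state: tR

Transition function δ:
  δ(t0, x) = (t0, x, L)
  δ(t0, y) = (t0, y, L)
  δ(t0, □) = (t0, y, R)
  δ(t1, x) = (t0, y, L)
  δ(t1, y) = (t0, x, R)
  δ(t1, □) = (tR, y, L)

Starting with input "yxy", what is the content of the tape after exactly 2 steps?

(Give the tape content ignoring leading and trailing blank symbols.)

Execution trace:
Initial: [t0]yxy
Step 1: δ(t0, y) = (t0, y, L) → [t0]□yxy
Step 2: δ(t0, □) = (t0, y, R) → y[t0]yxy

After 2 steps, the tape (ignoring leading/trailing blanks) is: yyxy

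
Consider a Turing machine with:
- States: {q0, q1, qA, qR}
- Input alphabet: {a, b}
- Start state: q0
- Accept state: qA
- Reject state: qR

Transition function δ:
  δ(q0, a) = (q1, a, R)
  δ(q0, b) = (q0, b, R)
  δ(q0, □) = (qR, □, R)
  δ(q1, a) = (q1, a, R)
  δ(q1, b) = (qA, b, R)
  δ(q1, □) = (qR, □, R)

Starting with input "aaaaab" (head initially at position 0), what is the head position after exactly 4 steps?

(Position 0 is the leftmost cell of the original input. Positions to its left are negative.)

Execution trace (head position shown):
Step 0: [q0]aaaaab  (head at position 0)
Step 1: move right → a[q1]aaaab  (head at position 1)
Step 2: move right → aa[q1]aaab  (head at position 2)
Step 3: move right → aaa[q1]aab  (head at position 3)
Step 4: move right → aaaa[q1]ab  (head at position 4)

After 4 steps, the head is at position 4.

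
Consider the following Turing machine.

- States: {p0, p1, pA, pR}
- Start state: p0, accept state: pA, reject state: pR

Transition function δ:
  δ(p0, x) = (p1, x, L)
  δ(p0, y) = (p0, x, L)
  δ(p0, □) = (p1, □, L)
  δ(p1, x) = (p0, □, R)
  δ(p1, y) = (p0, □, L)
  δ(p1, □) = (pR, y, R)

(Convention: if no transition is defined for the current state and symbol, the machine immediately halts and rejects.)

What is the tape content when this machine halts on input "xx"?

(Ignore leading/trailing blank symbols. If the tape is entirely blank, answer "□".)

Execution trace:
Initial: [p0]xx
Step 1: δ(p0, x) = (p1, x, L) → [p1]□xx
Step 2: δ(p1, □) = (pR, y, R) → y[pR]xx

The machine reaches the reject state pR and halts.

Final tape (ignoring leading/trailing blanks): yxx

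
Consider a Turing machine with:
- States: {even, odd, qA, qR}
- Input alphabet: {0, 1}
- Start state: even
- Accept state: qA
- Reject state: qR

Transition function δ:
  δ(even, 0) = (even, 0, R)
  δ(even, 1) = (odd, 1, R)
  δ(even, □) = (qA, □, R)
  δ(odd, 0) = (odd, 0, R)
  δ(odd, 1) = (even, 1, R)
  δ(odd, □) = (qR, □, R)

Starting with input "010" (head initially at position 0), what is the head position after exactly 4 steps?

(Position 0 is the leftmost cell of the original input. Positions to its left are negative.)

Execution trace (head position shown):
Step 0: [even]010  (head at position 0)
Step 1: move right → 0[even]10  (head at position 1)
Step 2: move right → 01[odd]0  (head at position 2)
Step 3: move right → 010[odd]□  (head at position 3)
Step 4: move right → 010□[qR]□  (head at position 4)

After 4 steps, the head is at position 4.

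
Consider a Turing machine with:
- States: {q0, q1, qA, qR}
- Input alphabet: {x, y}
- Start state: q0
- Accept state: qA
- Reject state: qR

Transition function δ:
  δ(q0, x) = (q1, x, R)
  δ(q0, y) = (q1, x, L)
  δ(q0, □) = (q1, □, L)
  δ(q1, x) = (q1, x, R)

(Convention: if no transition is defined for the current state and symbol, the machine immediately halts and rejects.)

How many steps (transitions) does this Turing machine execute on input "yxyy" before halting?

Execution trace:
Initial: [q0]yxyy
Step 1: δ(q0, y) = (q1, x, L) → [q1]□xxyy

No transition is defined for δ(q1, □). By convention the machine halts and rejects.

The machine executed 1 step before halting.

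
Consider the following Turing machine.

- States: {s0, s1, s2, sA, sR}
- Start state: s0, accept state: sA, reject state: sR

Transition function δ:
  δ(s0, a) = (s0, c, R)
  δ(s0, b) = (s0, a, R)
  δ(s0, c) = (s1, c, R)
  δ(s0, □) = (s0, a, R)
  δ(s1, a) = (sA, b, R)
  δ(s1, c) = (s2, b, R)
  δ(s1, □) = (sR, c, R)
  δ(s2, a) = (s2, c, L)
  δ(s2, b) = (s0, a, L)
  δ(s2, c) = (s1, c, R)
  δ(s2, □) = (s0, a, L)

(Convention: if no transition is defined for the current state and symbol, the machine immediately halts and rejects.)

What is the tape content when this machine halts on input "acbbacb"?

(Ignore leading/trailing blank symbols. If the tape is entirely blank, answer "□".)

Execution trace:
Initial: [s0]acbbacb
Step 1: δ(s0, a) = (s0, c, R) → c[s0]cbbacb
Step 2: δ(s0, c) = (s1, c, R) → cc[s1]bbacb

No transition is defined for δ(s1, b). By convention the machine halts and rejects.

Final tape (ignoring leading/trailing blanks): ccbbacb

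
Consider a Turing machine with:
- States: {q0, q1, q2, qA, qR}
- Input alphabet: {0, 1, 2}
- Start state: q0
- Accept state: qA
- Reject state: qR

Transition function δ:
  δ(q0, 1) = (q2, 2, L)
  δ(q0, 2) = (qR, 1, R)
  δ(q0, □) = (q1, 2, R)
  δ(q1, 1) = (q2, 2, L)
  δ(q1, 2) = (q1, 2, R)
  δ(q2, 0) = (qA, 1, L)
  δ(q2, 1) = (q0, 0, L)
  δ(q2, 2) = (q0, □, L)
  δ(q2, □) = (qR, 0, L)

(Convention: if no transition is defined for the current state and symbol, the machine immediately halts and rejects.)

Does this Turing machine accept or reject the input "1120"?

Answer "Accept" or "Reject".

Execution trace:
Initial: [q0]1120
Step 1: δ(q0, 1) = (q2, 2, L) → [q2]□2120
Step 2: δ(q2, □) = (qR, 0, L) → [qR]□02120

The machine reaches the reject state qR and halts.

Answer: Reject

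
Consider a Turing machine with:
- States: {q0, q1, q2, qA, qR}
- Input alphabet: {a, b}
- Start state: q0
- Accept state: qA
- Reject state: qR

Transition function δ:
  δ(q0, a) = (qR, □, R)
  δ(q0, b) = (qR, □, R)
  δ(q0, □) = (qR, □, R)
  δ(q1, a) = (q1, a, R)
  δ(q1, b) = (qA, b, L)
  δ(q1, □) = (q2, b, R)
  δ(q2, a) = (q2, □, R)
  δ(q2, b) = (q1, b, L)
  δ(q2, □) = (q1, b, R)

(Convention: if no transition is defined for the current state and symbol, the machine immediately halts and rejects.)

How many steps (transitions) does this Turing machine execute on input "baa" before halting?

Execution trace:
Initial: [q0]baa
Step 1: δ(q0, b) = (qR, □, R) → □[qR]aa

The machine reaches the reject state qR and halts.

The machine executed 1 step before halting.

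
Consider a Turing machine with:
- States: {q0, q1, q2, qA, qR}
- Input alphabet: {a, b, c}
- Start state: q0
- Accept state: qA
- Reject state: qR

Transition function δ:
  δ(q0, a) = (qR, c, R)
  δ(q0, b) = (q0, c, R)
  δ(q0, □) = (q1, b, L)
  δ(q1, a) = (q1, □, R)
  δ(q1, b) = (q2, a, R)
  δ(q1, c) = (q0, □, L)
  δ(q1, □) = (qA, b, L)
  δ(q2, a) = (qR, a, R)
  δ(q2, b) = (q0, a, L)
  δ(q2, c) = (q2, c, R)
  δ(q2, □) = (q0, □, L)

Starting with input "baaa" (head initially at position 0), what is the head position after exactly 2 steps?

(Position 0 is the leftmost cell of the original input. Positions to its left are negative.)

Execution trace (head position shown):
Step 0: [q0]baaa  (head at position 0)
Step 1: move right → c[q0]aaa  (head at position 1)
Step 2: move right → cc[qR]aa  (head at position 2)

After 2 steps, the head is at position 2.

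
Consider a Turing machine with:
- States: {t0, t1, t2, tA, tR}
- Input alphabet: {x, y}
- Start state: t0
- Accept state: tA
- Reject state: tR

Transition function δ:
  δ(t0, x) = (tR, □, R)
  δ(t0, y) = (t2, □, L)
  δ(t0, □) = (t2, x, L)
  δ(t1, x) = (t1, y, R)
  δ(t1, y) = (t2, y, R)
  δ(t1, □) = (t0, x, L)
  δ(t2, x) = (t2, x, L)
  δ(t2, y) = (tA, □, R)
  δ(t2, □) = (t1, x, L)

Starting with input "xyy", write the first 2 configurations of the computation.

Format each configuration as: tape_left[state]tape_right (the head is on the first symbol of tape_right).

Transitions applied:
Step 1: δ(t0, x) = (tR, □, R)

The first 2 configurations are:
[t0]xyy ⊢ □[tR]yy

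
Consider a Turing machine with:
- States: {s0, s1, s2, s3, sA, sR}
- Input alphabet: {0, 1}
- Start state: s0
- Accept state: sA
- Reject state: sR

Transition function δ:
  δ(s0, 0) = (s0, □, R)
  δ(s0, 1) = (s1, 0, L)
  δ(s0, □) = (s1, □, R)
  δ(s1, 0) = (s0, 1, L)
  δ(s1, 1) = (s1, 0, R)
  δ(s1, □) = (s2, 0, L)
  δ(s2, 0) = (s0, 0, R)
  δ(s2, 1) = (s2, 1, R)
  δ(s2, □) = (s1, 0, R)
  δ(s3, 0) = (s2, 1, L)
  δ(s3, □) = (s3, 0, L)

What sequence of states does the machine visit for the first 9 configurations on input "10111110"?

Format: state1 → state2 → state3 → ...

Execution trace:
Initial: [s0]10111110
Step 1: δ(s0, 1) = (s1, 0, L) → [s1]□00111110
Step 2: δ(s1, □) = (s2, 0, L) → [s2]□000111110
Step 3: δ(s2, □) = (s1, 0, R) → 0[s1]000111110
Step 4: δ(s1, 0) = (s0, 1, L) → [s0]0100111110
Step 5: δ(s0, 0) = (s0, □, R) → □[s0]100111110
Step 6: δ(s0, 1) = (s1, 0, L) → [s1]□000111110
Step 7: δ(s1, □) = (s2, 0, L) → [s2]□0000111110
Step 8: δ(s2, □) = (s1, 0, R) → 0[s1]0000111110

State sequence: s0 → s1 → s2 → s1 → s0 → s0 → s1 → s2 → s1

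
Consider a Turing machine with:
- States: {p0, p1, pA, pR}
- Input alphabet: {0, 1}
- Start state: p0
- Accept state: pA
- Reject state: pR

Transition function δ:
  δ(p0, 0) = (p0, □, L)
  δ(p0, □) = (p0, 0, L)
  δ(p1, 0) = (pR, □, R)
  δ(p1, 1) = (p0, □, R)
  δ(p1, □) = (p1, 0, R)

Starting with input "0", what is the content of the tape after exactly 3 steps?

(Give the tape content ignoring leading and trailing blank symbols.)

Execution trace:
Initial: [p0]0
Step 1: δ(p0, 0) = (p0, □, L) → [p0]□□
Step 2: δ(p0, □) = (p0, 0, L) → [p0]□0□
Step 3: δ(p0, □) = (p0, 0, L) → [p0]□00□

After 3 steps, the tape (ignoring leading/trailing blanks) is: 00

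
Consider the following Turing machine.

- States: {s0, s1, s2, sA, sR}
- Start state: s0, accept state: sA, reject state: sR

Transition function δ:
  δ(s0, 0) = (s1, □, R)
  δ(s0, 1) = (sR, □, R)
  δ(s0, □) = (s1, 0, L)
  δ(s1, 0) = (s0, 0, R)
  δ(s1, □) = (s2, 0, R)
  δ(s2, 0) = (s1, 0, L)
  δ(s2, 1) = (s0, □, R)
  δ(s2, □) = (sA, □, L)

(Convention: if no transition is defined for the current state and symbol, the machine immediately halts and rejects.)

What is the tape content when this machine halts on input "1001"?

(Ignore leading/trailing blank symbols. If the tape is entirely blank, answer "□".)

Execution trace:
Initial: [s0]1001
Step 1: δ(s0, 1) = (sR, □, R) → □[sR]001

The machine reaches the reject state sR and halts.

Final tape (ignoring leading/trailing blanks): 001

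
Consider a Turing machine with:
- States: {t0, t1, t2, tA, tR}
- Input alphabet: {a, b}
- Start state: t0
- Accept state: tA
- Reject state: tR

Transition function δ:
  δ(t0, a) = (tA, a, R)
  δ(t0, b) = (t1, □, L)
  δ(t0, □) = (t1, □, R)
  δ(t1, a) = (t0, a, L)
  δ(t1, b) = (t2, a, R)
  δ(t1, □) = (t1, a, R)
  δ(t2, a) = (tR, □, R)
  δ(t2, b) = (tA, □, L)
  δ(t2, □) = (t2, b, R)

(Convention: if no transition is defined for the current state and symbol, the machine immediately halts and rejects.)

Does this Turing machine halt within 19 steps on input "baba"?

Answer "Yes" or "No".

Execution trace:
Initial: [t0]baba
Step 1: δ(t0, b) = (t1, □, L) → [t1]□□aba
Step 2: δ(t1, □) = (t1, a, R) → a[t1]□aba
Step 3: δ(t1, □) = (t1, a, R) → aa[t1]aba
Step 4: δ(t1, a) = (t0, a, L) → a[t0]aaba
Step 5: δ(t0, a) = (tA, a, R) → aa[tA]aba

The machine reaches the accept state tA and halts.
The machine halted after 5 steps (within the 19-step bound).

Answer: Yes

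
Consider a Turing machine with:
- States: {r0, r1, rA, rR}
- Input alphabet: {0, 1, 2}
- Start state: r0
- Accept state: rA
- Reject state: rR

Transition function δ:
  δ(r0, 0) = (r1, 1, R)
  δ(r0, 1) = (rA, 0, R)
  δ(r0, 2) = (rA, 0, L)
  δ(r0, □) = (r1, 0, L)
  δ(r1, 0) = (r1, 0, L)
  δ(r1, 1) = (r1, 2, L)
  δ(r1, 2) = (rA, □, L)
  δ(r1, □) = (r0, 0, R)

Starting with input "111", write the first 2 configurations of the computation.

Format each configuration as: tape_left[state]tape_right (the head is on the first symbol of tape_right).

Transitions applied:
Step 1: δ(r0, 1) = (rA, 0, R)

The first 2 configurations are:
[r0]111 ⊢ 0[rA]11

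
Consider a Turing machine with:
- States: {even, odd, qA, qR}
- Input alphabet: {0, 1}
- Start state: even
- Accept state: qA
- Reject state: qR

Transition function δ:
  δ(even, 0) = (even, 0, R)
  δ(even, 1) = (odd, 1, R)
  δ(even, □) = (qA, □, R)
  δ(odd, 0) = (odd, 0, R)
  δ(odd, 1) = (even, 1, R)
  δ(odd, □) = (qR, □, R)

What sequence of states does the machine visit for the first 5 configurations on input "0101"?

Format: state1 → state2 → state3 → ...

Execution trace:
Initial: [even]0101
Step 1: δ(even, 0) = (even, 0, R) → 0[even]101
Step 2: δ(even, 1) = (odd, 1, R) → 01[odd]01
Step 3: δ(odd, 0) = (odd, 0, R) → 010[odd]1
Step 4: δ(odd, 1) = (even, 1, R) → 0101[even]□

State sequence: even → even → odd → odd → even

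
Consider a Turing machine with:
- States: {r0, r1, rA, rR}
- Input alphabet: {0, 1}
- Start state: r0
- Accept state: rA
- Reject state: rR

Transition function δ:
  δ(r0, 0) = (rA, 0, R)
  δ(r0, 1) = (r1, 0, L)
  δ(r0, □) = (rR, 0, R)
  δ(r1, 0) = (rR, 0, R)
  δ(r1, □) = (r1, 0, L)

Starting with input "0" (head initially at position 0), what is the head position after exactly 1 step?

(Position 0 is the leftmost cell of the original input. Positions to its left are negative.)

Execution trace (head position shown):
Step 0: [r0]0  (head at position 0)
Step 1: move right → 0[rA]□  (head at position 1)

After 1 step, the head is at position 1.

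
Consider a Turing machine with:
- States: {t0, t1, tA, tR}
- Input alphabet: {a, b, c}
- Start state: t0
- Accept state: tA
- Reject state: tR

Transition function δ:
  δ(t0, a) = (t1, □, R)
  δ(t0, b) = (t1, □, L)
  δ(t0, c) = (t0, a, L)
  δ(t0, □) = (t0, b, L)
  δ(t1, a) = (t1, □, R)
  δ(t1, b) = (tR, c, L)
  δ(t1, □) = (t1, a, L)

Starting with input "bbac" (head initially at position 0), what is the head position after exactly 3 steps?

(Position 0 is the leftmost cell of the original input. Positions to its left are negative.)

Execution trace (head position shown):
Step 0: [t0]bbac  (head at position 0)
Step 1: move left → [t1]□□bac  (head at position -1)
Step 2: move left → [t1]□a□bac  (head at position -2)
Step 3: move left → [t1]□aa□bac  (head at position -3)

After 3 steps, the head is at position -3.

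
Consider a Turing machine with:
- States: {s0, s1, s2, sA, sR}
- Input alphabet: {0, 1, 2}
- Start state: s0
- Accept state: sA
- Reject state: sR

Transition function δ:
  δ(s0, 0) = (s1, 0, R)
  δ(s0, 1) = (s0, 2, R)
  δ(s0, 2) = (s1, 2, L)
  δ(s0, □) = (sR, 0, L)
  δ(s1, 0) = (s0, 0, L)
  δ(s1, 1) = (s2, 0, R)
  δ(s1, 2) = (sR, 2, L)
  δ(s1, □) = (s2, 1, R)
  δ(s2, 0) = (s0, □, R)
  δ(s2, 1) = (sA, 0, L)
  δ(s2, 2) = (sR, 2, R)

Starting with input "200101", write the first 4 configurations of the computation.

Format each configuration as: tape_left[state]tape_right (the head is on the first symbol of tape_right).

Transitions applied:
Step 1: δ(s0, 2) = (s1, 2, L)
Step 2: δ(s1, □) = (s2, 1, R)
Step 3: δ(s2, 2) = (sR, 2, R)

The first 4 configurations are:
[s0]200101 ⊢ [s1]□200101 ⊢ 1[s2]200101 ⊢ 12[sR]00101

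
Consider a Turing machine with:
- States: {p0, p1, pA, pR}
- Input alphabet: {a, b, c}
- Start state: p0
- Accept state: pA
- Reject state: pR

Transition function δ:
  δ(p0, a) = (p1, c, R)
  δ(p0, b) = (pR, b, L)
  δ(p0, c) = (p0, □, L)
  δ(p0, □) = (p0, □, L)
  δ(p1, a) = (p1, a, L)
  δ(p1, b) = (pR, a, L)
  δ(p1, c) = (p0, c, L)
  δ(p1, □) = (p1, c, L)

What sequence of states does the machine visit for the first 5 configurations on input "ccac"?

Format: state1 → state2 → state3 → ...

Execution trace:
Initial: [p0]ccac
Step 1: δ(p0, c) = (p0, □, L) → [p0]□□cac
Step 2: δ(p0, □) = (p0, □, L) → [p0]□□□cac
Step 3: δ(p0, □) = (p0, □, L) → [p0]□□□□cac
Step 4: δ(p0, □) = (p0, □, L) → [p0]□□□□□cac

State sequence: p0 → p0 → p0 → p0 → p0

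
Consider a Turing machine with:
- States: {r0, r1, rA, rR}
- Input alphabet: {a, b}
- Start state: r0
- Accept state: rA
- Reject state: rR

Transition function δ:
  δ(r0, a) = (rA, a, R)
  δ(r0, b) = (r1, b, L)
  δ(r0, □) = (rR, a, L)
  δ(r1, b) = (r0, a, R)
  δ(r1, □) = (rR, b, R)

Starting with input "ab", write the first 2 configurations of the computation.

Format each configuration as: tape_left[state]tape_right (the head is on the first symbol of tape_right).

Transitions applied:
Step 1: δ(r0, a) = (rA, a, R)

The first 2 configurations are:
[r0]ab ⊢ a[rA]b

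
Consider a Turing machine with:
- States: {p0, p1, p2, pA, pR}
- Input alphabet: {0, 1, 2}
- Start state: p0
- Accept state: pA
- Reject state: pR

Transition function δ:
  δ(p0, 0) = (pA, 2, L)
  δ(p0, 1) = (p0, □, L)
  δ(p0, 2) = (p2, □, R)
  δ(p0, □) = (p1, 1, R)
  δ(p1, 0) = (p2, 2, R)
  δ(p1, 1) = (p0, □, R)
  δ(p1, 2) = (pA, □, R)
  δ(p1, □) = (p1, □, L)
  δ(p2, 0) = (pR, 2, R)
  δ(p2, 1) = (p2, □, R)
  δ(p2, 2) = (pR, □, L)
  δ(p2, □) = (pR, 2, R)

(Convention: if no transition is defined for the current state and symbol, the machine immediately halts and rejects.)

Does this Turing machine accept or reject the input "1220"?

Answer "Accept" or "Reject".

Execution trace:
Initial: [p0]1220
Step 1: δ(p0, 1) = (p0, □, L) → [p0]□□220
Step 2: δ(p0, □) = (p1, 1, R) → 1[p1]□220
Step 3: δ(p1, □) = (p1, □, L) → [p1]1□220
Step 4: δ(p1, 1) = (p0, □, R) → □[p0]□220
Step 5: δ(p0, □) = (p1, 1, R) → □1[p1]220
Step 6: δ(p1, 2) = (pA, □, R) → □1□[pA]20

The machine reaches the accept state pA and halts.

Answer: Accept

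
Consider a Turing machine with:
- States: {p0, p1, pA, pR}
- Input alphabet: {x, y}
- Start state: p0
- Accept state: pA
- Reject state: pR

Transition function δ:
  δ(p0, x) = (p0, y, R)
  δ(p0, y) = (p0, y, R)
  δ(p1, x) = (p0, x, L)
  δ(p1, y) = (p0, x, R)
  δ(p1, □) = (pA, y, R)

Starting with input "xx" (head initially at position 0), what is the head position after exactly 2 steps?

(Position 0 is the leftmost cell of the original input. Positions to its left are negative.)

Execution trace (head position shown):
Step 0: [p0]xx  (head at position 0)
Step 1: move right → y[p0]x  (head at position 1)
Step 2: move right → yy[p0]□  (head at position 2)

After 2 steps, the head is at position 2.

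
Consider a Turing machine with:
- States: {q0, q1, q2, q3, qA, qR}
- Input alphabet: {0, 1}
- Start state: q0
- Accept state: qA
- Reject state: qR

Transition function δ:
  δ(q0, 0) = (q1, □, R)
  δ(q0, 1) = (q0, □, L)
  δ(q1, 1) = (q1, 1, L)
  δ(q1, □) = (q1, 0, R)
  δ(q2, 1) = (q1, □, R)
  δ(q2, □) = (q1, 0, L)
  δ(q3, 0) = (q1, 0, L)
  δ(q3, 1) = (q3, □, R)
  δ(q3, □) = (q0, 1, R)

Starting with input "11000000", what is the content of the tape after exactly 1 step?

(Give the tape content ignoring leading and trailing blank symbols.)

Execution trace:
Initial: [q0]11000000
Step 1: δ(q0, 1) = (q0, □, L) → [q0]□□1000000

No transition is defined for δ(q0, □). By convention the machine halts and rejects.

After 1 step, the tape (ignoring leading/trailing blanks) is: 1000000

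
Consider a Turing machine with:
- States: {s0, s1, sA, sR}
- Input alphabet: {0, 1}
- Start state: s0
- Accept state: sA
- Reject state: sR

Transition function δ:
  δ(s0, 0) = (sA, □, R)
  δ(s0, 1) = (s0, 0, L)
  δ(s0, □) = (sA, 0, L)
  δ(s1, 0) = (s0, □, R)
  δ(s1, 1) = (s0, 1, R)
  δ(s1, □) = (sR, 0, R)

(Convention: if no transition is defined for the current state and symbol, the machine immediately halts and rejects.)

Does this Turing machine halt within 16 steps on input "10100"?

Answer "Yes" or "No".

Execution trace:
Initial: [s0]10100
Step 1: δ(s0, 1) = (s0, 0, L) → [s0]□00100
Step 2: δ(s0, □) = (sA, 0, L) → [sA]□000100

The machine reaches the accept state sA and halts.
The machine halted after 2 steps (within the 16-step bound).

Answer: Yes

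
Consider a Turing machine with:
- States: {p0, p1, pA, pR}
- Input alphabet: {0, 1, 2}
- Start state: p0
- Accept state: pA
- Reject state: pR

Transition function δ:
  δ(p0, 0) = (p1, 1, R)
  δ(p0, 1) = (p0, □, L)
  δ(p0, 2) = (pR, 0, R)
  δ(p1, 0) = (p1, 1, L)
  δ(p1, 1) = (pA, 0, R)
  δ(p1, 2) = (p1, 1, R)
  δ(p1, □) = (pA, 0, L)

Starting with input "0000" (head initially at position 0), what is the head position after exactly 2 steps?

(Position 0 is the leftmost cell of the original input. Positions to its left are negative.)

Execution trace (head position shown):
Step 0: [p0]0000  (head at position 0)
Step 1: move right → 1[p1]000  (head at position 1)
Step 2: move left → [p1]1100  (head at position 0)

After 2 steps, the head is at position 0.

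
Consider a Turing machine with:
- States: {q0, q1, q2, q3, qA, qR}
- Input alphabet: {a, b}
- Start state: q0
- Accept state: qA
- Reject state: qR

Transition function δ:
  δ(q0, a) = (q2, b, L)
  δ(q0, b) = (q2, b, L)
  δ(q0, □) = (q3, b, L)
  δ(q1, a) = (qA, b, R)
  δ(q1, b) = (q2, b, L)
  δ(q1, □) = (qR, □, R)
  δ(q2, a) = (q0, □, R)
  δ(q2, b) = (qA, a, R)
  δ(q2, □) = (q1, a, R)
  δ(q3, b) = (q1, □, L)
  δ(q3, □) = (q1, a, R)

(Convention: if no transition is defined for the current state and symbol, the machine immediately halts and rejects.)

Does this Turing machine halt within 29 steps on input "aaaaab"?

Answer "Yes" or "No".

Execution trace:
Initial: [q0]aaaaab
Step 1: δ(q0, a) = (q2, b, L) → [q2]□baaaab
Step 2: δ(q2, □) = (q1, a, R) → a[q1]baaaab
Step 3: δ(q1, b) = (q2, b, L) → [q2]abaaaab
Step 4: δ(q2, a) = (q0, □, R) → □[q0]baaaab
Step 5: δ(q0, b) = (q2, b, L) → [q2]□baaaab
Step 6: δ(q2, □) = (q1, a, R) → a[q1]baaaab
Step 7: δ(q1, b) = (q2, b, L) → [q2]abaaaab
Step 8: δ(q2, a) = (q0, □, R) → □[q0]baaaab
Step 9: δ(q0, b) = (q2, b, L) → [q2]□baaaab
Step 10: δ(q2, □) = (q1, a, R) → a[q1]baaaab
Step 11: δ(q1, b) = (q2, b, L) → [q2]abaaaab
Step 12: δ(q2, a) = (q0, □, R) → □[q0]baaaab
Step 13: δ(q0, b) = (q2, b, L) → [q2]□baaaab
Step 14: δ(q2, □) = (q1, a, R) → a[q1]baaaab
Step 15: δ(q1, b) = (q2, b, L) → [q2]abaaaab
Step 16: δ(q2, a) = (q0, □, R) → □[q0]baaaab
Step 17: δ(q0, b) = (q2, b, L) → [q2]□baaaab
Step 18: δ(q2, □) = (q1, a, R) → a[q1]baaaab
Step 19: δ(q1, b) = (q2, b, L) → [q2]abaaaab
Step 20: δ(q2, a) = (q0, □, R) → □[q0]baaaab
Step 21: δ(q0, b) = (q2, b, L) → [q2]□baaaab
Step 22: δ(q2, □) = (q1, a, R) → a[q1]baaaab
Step 23: δ(q1, b) = (q2, b, L) → [q2]abaaaab
Step 24: δ(q2, a) = (q0, □, R) → □[q0]baaaab
Step 25: δ(q0, b) = (q2, b, L) → [q2]□baaaab
Step 26: δ(q2, □) = (q1, a, R) → a[q1]baaaab
Step 27: δ(q1, b) = (q2, b, L) → [q2]abaaaab
Step 28: δ(q2, a) = (q0, □, R) → □[q0]baaaab
Step 29: δ(q0, b) = (q2, b, L) → [q2]□baaaab

The machine has not reached a halting state after 29 steps.
The machine did not halt within the 29-step bound.

Answer: No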